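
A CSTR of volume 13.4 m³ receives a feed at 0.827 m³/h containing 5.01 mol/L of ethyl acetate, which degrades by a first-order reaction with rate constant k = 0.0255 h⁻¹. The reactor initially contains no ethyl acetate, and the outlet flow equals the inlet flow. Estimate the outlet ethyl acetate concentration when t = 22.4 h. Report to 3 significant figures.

3.04 mol/L

V dC/dt = Q(C_in − C) − k V C.
dC/dt = (Q/V) C_in − (Q/V + k) C; effective rate a = Q/V + k = 0.061716 + 0.0255 = 0.087216 h⁻¹.
C_ss = Q C_in/(Q + kV) = 3.5452 mol/L; C(t) = C_ss + (C₀ − C_ss) e^(−a t).
C(22.4) = 3.5452 + (-3.5452)·e^(−0.087216·22.4) = 3.5452 + (-3.5452)·0.14176 = 3.0426 mol/L.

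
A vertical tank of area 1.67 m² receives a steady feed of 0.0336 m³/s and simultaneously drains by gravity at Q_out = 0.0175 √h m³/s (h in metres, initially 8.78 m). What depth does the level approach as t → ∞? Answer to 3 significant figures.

A dh/dt = Q_in − 0.0175 √h. Steady state requires inflow = outflow:
Q_in = 0.0175 √h_ss ⇒ √h_ss = 0.0336/0.0175 = 1.9200.
h_ss = 1.9200² = 3.6864 m. (Since h₀ = 8.78 m > h_ss, the level will fall toward this value.)

3.69 m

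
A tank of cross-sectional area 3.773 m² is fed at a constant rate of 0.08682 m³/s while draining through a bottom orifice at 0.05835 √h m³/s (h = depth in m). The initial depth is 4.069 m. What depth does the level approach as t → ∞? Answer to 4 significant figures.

A dh/dt = Q_in − 0.05835 √h. Steady state requires inflow = outflow:
Q_in = 0.05835 √h_ss ⇒ √h_ss = 0.08682/0.05835 = 1.48792.
h_ss = 1.48792² = 2.21390 m. (Since h₀ = 4.069 m > h_ss, the level will fall toward this value.)

2.214 m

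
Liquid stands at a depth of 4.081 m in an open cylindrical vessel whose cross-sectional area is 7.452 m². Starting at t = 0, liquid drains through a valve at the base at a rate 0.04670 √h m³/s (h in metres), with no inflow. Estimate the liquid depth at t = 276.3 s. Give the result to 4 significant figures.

A dh/dt = −Q_out = −0.04670 √h.
This is separable: 2 d(√h)/dt = −0.04670/A, so √h = √h₀ − (0.04670/(2A)) t.
√h = √4.081 − 0.04670·276.3/(2·7.452) = 2.02015 − 0.865755 = 1.15439.
h = 1.15439² = 1.33262 m.

1.333 m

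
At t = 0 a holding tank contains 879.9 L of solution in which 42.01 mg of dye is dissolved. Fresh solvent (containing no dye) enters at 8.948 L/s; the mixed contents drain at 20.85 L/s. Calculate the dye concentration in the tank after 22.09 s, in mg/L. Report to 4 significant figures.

Let m(t) be the amount of dye. Volume: V(t) = V₀ + (Q_in − Q_out) t = 879.9 − 11.9020 t; V(22.09) = 616.985 L.
No dye enters, so dm/dt = −Q_out · (m/V).
Separate: dm/m = −Q_out dt/V(t) ⇒ ln(m/m₀) = −(Q_out/(Q_in−Q_out)) ln(V/V₀).
m = m₀ (V₀/V)^(Q_out/(Q_in−Q_out)) = 42.01 × (879.9/616.985)^(-1.75181) = 22.5578 mg.
C = m/V = 22.5578/616.985 = 0.0365613 mg/L.

0.03656 mg/L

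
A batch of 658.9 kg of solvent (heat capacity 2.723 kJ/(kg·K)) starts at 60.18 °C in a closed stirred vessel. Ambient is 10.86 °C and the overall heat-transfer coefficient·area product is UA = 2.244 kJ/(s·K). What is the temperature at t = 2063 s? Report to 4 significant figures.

Lumped-capacitance energy balance: M c_p dT/dt = UA(T_amb − T).
dT/dt = (T_ss − T)/τ with T_ss = T_amb = 10.8600 °C, τ = M c_p/UA = 658.9·2.723/2.244 = 799.548 s.
T approaches T_ss exponentially: T(t) = T_ss + (T₀ − T_ss) e^(−t/τ).
T(2063) = 10.8600 + (49.3200)·0.0757581 = 14.5964 °C.

14.60 °C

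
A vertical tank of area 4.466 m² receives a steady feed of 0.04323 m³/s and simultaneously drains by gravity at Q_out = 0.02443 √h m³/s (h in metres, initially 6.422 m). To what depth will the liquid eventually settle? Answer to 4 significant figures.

A dh/dt = Q_in − 0.02443 √h. Steady state requires inflow = outflow:
Q_in = 0.02443 √h_ss ⇒ √h_ss = 0.04323/0.02443 = 1.76955.
h_ss = 1.76955² = 3.13129 m. (Since h₀ = 6.422 m > h_ss, the level will fall toward this value.)

3.131 m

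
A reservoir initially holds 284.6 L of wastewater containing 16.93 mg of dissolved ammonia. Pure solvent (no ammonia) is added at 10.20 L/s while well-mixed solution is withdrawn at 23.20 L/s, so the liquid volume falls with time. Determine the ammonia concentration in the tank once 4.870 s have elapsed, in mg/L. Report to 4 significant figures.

Let m(t) be the amount of ammonia. Volume: V(t) = V₀ + (Q_in − Q_out) t = 284.6 − 13.0000 t; V(4.870) = 221.290 L.
Solute balance: dm/dt = 0 − Q_out C = −Q_out m/V(t).
Separate: dm/m = −Q_out dt/V(t) ⇒ ln(m/m₀) = −(Q_out/(Q_in−Q_out)) ln(V/V₀).
m = m₀ (V₀/V)^(Q_out/(Q_in−Q_out)) = 16.93 × (284.6/221.290)^(-1.78462) = 10.8055 mg.
C = m/V = 10.8055/221.290 = 0.0488298 mg/L.

0.04883 mg/L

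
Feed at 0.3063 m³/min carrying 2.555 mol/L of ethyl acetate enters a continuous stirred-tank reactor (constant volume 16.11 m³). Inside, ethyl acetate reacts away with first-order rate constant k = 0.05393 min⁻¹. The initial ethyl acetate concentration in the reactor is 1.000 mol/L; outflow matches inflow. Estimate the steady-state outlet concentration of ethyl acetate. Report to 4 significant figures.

Accumulation = in − out − consumed: V dC/dt = Q C_in − Q C − k V C.
Steady state (dC/dt = 0): C_ss = Q C_in/(Q + kV) = C_in/(1 + kV/Q).
C_ss = 0.3063·2.555/(0.3063 + 0.05393·16.11) = 0.782597/1.17511 = 0.665976 mol/L.

0.6660 mol/L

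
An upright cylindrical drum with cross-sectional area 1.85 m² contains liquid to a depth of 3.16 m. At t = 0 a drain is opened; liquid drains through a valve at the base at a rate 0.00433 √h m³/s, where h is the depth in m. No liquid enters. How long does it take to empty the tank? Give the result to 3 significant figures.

1520 s

A dh/dt = −Q_out = −0.00433 √h.
This is separable: 2 d(√h)/dt = −0.00433/A, so √h = √h₀ − (0.00433/(2A)) t.
Tank is empty when √h = 0: t_empty = 2A√h₀/0.00433.
t_empty = 2·1.85·√3.16/0.00433 = 3.7000·1.7776/0.00433 = 1519.0 s.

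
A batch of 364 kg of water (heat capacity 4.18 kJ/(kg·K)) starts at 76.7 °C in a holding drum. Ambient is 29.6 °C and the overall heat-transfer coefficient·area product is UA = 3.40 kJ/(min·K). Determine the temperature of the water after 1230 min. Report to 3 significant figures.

32.6 °C

Unsteady energy balance on the tank contents: M c_p dT/dt = −UA(T − T_amb).
dT/dt = (T_ss − T)/τ with T_ss = T_amb = 29.600 °C, τ = M c_p/UA = 364·4.18/3.40 = 447.51 min.
Integrating: T(t) = T_ss + (T₀ − T_ss) e^(−t/τ).
T(1230) = 29.600 + (47.100)·0.064020 = 32.615 °C.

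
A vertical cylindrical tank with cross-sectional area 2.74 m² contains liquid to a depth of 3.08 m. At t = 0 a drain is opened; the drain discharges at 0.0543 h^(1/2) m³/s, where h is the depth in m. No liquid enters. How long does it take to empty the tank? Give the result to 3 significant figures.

177 s

A dh/dt = −Q_out = −0.0543 √h.
∫ h^(−1/2) dh = −(0.0543/A) ∫ dt, giving 2√h = 2√h₀ − (0.0543/A) t.
Set h = 0: 2√h₀ = (0.0543/A) t_empty ⇒ t_empty = 2A√h₀/0.0543.
t_empty = 2·2.74·√3.08/0.0543 = 5.4800·1.7550/0.0543 = 177.12 s.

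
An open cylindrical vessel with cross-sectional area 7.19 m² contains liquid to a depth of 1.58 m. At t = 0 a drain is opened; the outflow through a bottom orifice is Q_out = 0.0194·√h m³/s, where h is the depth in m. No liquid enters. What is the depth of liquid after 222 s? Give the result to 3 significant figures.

0.917 m

Unsteady balance on liquid volume: A dh/dt = −0.0194 √h.
This is separable: 2 d(√h)/dt = −0.0194/A, so √h = √h₀ − (0.0194/(2A)) t.
√h = √1.58 − 0.0194·222/(2·7.19) = 1.2570 − 0.29950 = 0.95748.
h = 0.95748² = 0.91677 m.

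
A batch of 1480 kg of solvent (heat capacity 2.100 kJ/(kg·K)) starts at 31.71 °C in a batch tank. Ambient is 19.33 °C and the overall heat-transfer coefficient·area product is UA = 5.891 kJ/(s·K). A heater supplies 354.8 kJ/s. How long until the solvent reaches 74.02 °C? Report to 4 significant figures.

Heat balance on the well-mixed liquid: M c_p dT/dt = −UA(T − T_amb) + Q̇.
τ = M c_p/UA = 527.584 s; T_ss = T_amb + Q̇/UA = 19.33 + 354.8/5.891 = 79.5575 °C.
T(t) = T_ss + (T₀ − T_ss)e^(−t/τ); set T = 74.02:
t = −τ ln[(T − T_ss)/(T₀ − T_ss)] = −527.584 · ln(0.115732) = 1137.73 s.

1138 s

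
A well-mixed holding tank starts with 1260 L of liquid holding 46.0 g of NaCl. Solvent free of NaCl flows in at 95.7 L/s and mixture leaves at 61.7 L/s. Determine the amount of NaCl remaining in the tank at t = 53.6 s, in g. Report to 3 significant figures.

Total volume: dV/dt = Q_in − Q_out = 34.000 L/s, so V(t) = 1260 + 34.000 t and V(53.6) = 3082.4 L.
Solute balance: dm/dt = 0 − Q_out C = −Q_out m/V(t).
Separate: dm/m = −Q_out dt/V(t) ⇒ ln(m/m₀) = −(Q_out/(Q_in−Q_out)) ln(V/V₀).
m = m₀ (V₀/V)^(Q_out/(Q_in−Q_out)) = 46.0 × (1260/3082.4)^(1.8147) = 9.0722 g.

9.07 g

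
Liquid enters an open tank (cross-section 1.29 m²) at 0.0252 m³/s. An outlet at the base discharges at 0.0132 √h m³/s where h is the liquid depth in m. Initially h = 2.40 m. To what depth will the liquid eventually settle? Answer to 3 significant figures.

Volume balance on the tank: A dh/dt = Q_in − 0.0132 √h. At steady state dh/dt = 0:
Q_in = 0.0132 √h_ss ⇒ √h_ss = 0.0252/0.0132 = 1.9091.
h_ss = 1.9091² = 3.6446 m. (Since h₀ = 2.40 m < h_ss, the level will rise toward this value.)

3.64 m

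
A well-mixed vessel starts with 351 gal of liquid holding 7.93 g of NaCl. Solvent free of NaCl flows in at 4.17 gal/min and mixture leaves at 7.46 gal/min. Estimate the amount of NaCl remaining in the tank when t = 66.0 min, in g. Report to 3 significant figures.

0.891 g

Let m(t) be the amount of NaCl. Volume: V(t) = V₀ + (Q_in − Q_out) t = 351 − 3.2900 t; V(66.0) = 133.86 gal.
Solute balance: dm/dt = 0 − Q_out C = −Q_out m/V(t).
dm/m = −Q_out dt/(V₀ − 3.2900 t); integrating gives ln(m/m₀) = −(Q_out/(Q_in−Q_out)) ln(V/V₀).
m = m₀ (V₀/V)^(Q_out/(Q_in−Q_out)) = 7.93 × (351/133.86)^(-2.2675) = 0.89121 g.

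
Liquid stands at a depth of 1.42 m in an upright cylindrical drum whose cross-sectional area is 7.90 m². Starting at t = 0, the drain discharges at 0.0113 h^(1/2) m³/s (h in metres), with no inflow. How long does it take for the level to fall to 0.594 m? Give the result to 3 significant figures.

589 s

Unsteady balance on liquid volume: A dh/dt = −0.0113 √h.
This is separable: 2 d(√h)/dt = −0.0113/A, so √h = √h₀ − (0.0113/(2A)) t.
t = 2A(√h₀ − √h)/0.0113 = 2·7.90·(√1.42 − √0.594)/0.0113
  = 15.800 × (1.1916 − 0.77071) / 0.0113 = 588.55 s.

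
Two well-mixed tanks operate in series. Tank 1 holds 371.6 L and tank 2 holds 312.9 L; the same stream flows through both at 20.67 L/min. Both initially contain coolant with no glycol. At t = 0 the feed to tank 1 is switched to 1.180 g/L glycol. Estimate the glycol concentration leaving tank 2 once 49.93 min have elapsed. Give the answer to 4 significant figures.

0.9477 g/L

Time constants: τᵢ = Vᵢ/Q for each well-mixed tank.
τ₁ = 371.6/20.67 = 17.9777 min; τ₂ = 312.9/20.67 = 15.1379 min.
Solving the cascade with C₁(0)=C₂(0)=0 gives C₂(t) = C_in[1 − (τ₁ e^(−t/τ₁) − τ₂ e^(−t/τ₂))/(τ₁ − τ₂)].
At t = 49.93: e^(−t/τ₁) = 0.0622048, e^(−t/τ₂) = 0.0369441.
C₂ = 1.180·[1 − (17.9777·0.0622048 − 15.1379·0.0369441)/(2.83986)] = 1.180·0.803143 = 0.947709 g/L.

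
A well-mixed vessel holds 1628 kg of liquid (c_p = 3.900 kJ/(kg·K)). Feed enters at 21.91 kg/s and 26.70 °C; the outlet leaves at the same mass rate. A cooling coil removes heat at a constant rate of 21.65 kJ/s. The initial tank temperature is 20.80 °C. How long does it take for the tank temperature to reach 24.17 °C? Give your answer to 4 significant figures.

67.49 s

Heat balance on the well-mixed liquid: M c_p dT/dt = ṁ c_p (T_in − T) − 21.65.
τ = M/ṁ = 74.3040 s; T_ss = T_in − Q̇/(ṁ c_p) = 26.4466 °C.
T(t) = T_ss + (T₀ − T_ss) e^(−t/τ). Set T = 24.17:
e^(−t/τ) = (24.17 − 26.4466)/(20.80 − 26.4466) = 0.403184
t = −74.3040 · ln(0.403184) = 67.4949 s.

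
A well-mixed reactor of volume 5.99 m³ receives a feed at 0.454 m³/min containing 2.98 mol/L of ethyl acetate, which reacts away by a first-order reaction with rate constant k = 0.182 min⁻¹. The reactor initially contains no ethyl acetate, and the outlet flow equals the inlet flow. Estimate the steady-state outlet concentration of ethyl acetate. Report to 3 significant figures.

Species balance: V dC/dt = Q C_in − Q C − k V C.
Steady state (dC/dt = 0): C_ss = Q C_in/(Q + kV) = C_in/(1 + kV/Q).
C_ss = 0.454·2.98/(0.454 + 0.182·5.99) = 1.3529/1.5442 = 0.87614 mol/L.

0.876 mol/L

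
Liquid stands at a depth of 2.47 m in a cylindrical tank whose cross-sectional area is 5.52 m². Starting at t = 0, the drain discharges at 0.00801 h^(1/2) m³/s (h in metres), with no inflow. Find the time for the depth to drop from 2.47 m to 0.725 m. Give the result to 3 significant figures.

993 s

A dh/dt = −Q_out = −0.00801 √h.
This is separable: 2 d(√h)/dt = −0.00801/A, so √h = √h₀ − (0.00801/(2A)) t.
t = 2A(√h₀ − √h)/0.00801 = 2·5.52·(√2.47 − √0.725)/0.00801
  = 11.040 × (1.5716 − 0.85147) / 0.00801 = 992.57 s.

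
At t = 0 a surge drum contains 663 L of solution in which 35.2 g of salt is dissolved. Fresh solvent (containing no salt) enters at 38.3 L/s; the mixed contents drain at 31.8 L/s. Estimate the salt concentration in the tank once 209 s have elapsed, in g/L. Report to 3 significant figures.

Total volume: dV/dt = Q_in − Q_out = 6.5000 L/s, so V(t) = 663 + 6.5000 t and V(209) = 2021.5 L.
No salt enters, so dm/dt = −Q_out · (m/V).
Separate: dm/m = −Q_out dt/V(t) ⇒ ln(m/m₀) = −(Q_out/(Q_in−Q_out)) ln(V/V₀).
m = m₀ (V₀/V)^(Q_out/(Q_in−Q_out)) = 35.2 × (663/2021.5)^(4.8923) = 0.15062 g.
C = m/V = 0.15062/2021.5 = 7.4509e-05 g/L.

7.45e-05 g/L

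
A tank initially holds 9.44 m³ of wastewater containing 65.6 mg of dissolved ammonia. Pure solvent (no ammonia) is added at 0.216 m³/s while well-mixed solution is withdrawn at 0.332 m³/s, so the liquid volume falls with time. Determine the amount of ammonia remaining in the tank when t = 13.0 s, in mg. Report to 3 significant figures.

Total volume: dV/dt = Q_in − Q_out = -0.11600 m³/s, so V(t) = 9.44 − 0.11600 t and V(13.0) = 7.9320 m³.
Solute balance: dm/dt = 0 − Q_out C = −Q_out m/V(t).
dm/m = −Q_out dt/(V₀ − 0.11600 t); integrating gives ln(m/m₀) = −(Q_out/(Q_in−Q_out)) ln(V/V₀).
m = m₀ (V₀/V)^(Q_out/(Q_in−Q_out)) = 65.6 × (9.44/7.9320)^(-2.8621) = 39.862 mg.

39.9 mg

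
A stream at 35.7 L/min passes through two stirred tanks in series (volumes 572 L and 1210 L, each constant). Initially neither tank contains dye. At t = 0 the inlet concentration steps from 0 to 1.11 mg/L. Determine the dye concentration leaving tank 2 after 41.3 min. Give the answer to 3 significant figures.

Each tank obeys Vᵢ dCᵢ/dt = Q(Cᵢ₋₁ − Cᵢ), so τᵢ = Vᵢ/Q.
τ₁ = 572/35.7 = 16.022 min; τ₂ = 1210/35.7 = 33.894 min.
Tank 1: C₁ = C_in(1 − e^(−t/τ₁)). Tank 2 (τ₁ ≠ τ₂): C₂ = C_in[1 − (τ₁ e^(−t/τ₁) − τ₂ e^(−t/τ₂))/(τ₁ − τ₂)].
At t = 41.3: e^(−t/τ₁) = 0.075953, e^(−t/τ₂) = 0.29567.
C₂ = 1.11·[1 − (16.022·0.075953 − 33.894·0.29567)/(-17.871)] = 1.11·0.50735 = 0.56316 mg/L.

0.563 mg/L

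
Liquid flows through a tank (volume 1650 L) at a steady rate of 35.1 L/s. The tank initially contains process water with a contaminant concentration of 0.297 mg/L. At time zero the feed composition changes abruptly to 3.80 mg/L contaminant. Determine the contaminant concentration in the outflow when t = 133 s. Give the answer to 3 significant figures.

3.59 mg/L

Accumulation = in − out for the solute gives V dC/dt = Q(C_in − C).
So dC/dt = (C_in − C)/τ with τ = V/Q = 1650/35.1 = 47.009 s.
This is linear first-order; C(t) = C_in + (C₀ − C_in) e^(−t/τ).
C(133) = 3.80 + (0.297 − 3.80)·e^(−133/47.009) = 3.80 + (-3.5030)·0.059056 = 3.5931 mg/L.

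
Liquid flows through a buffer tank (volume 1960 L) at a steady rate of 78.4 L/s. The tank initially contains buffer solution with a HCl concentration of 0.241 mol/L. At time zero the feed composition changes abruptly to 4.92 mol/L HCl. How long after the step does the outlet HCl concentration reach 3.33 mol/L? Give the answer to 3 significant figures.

Species balance on the tank: V dC/dt = Q(C_in − C), so τ = V/Q = 25.000 s.
C(t) = C_in + (C₀ − C_in) e^(−t/τ). Set C = 3.33 and solve for t:
e^(−t/τ) = (C − C_in)/(C₀ − C_in) = (3.33 − 4.92)/(0.241 − 4.92) = 0.33982
t = −τ ln(…) = 25.000 × 1.0794 = 26.984 s.

27.0 s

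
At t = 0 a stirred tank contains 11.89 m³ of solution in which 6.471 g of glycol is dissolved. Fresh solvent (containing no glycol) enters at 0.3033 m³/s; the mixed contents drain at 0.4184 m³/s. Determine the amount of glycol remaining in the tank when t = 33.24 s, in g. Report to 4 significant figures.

Total volume: dV/dt = Q_in − Q_out = -0.115100 m³/s, so V(t) = 11.89 − 0.115100 t and V(33.24) = 8.06408 m³.
Species balance (pure solvent in): dm/dt = −Q_out · m/V(t).
dm/m = −Q_out dt/(V₀ − 0.115100 t); integrating gives ln(m/m₀) = −(Q_out/(Q_in−Q_out)) ln(V/V₀).
m = m₀ (V₀/V)^(Q_out/(Q_in−Q_out)) = 6.471 × (11.89/8.06408)^(-3.63510) = 1.57759 g.

1.578 g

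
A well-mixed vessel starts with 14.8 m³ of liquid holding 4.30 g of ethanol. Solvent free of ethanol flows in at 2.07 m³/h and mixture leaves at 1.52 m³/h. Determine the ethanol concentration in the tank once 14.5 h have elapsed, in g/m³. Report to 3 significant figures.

0.0574 g/m³

Total volume: dV/dt = Q_in − Q_out = 0.55000 m³/h, so V(t) = 14.8 + 0.55000 t and V(14.5) = 22.775 m³.
Solute balance: dm/dt = 0 − Q_out C = −Q_out m/V(t).
Separate: dm/m = −Q_out dt/V(t) ⇒ ln(m/m₀) = −(Q_out/(Q_in−Q_out)) ln(V/V₀).
m = m₀ (V₀/V)^(Q_out/(Q_in−Q_out)) = 4.30 × (14.8/22.775)^(2.7636) = 1.3065 g.
C = m/V = 1.3065/22.775 = 0.057368 g/m³.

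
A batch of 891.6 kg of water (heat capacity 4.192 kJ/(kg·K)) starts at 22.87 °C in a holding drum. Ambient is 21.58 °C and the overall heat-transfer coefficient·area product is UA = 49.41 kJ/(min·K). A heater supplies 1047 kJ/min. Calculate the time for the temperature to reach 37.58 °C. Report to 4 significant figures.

101.7 min

M c_p dT/dt = −UA(T − T_amb) + Q̇.
τ = M c_p/UA = 75.6443 min; T_ss = T_amb + Q̇/UA = 21.58 + 1047/49.41 = 42.7700 °C.
T(t) = T_ss + (T₀ − T_ss)e^(−t/τ); set T = 37.58:
t = −τ ln[(T − T_ss)/(T₀ − T_ss)] = −75.6443 · ln(0.260806) = 101.664 min.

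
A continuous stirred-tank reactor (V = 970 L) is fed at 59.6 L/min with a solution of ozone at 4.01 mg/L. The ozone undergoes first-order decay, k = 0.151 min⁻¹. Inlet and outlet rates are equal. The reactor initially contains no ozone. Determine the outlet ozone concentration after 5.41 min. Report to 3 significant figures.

Accumulation = in − out − consumed: V dC/dt = Q C_in − Q C − k V C.
This is linear with rate a = Q/V + k = 0.21244 min⁻¹.
C_ss = Q C_in/(Q + kV) = 1.1598 mg/L; C(t) = C_ss + (C₀ − C_ss) e^(−a t).
C(5.41) = 1.1598 + (-1.1598)·e^(−0.21244·5.41) = 1.1598 + (-1.1598)·0.31685 = 0.79230 mg/L.

0.792 mg/L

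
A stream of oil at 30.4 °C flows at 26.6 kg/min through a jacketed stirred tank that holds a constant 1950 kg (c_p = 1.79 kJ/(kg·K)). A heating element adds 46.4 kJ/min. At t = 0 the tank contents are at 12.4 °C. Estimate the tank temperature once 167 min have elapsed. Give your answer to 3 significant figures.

Energy balance: M c_p dT/dt = ṁ c_p (T_in − T) + 46.4.
τ = M/ṁ = 73.308 min; T_ss = T_in + Q̇/(ṁ c_p) = 30.4 + 46.4/(26.6·1.79) = 31.375 °C.
Integrating: T(t) = T_ss + (T₀ − T_ss) e^(−t/τ).
T(167) = 31.375 + (-18.975)·e^(−167/73.308) = 31.375 + (-18.975)·0.10248 = 29.430 °C.

29.4 °C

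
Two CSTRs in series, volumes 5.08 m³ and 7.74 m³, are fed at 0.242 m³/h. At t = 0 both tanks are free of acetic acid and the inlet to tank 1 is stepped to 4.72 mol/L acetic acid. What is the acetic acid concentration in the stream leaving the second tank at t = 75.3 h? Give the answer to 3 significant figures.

3.67 mol/L

Each tank obeys Vᵢ dCᵢ/dt = Q(Cᵢ₋₁ − Cᵢ), so τᵢ = Vᵢ/Q.
τ₁ = 5.08/0.242 = 20.992 h; τ₂ = 7.74/0.242 = 31.983 h.
Tank 1: C₁ = C_in(1 − e^(−t/τ₁)). Tank 2 (τ₁ ≠ τ₂): C₂ = C_in[1 − (τ₁ e^(−t/τ₁) − τ₂ e^(−t/τ₂))/(τ₁ − τ₂)].
At t = 75.3: e^(−t/τ₁) = 0.027678, e^(−t/τ₂) = 0.094956.
C₂ = 4.72·[1 − (20.992·0.027678 − 31.983·0.094956)/(-10.992)] = 4.72·0.77656 = 3.6654 mol/L.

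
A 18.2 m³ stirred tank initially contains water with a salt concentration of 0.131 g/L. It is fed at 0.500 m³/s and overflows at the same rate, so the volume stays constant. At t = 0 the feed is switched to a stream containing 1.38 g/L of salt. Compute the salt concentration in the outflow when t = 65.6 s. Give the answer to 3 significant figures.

Transient balance on the dissolved component: V dC/dt = Q(C_in − C).
So dC/dt = (C_in − C)/τ with τ = V/Q = 18.2/0.500 = 36.400 s.
This is linear first-order; C(t) = C_in + (C₀ − C_in) e^(−t/τ).
C(65.6) = 1.38 + (0.131 − 1.38)·e^(−65.6/36.400) = 1.38 + (-1.2490)·0.16494 = 1.1740 g/L.

1.17 g/L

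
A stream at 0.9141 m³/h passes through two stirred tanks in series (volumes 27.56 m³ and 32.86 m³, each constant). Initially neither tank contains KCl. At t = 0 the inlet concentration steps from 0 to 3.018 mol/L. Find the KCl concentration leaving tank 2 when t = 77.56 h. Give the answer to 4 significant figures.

2.053 mol/L

Time constants: τᵢ = Vᵢ/Q for each well-mixed tank.
τ₁ = 27.56/0.9141 = 30.1499 h; τ₂ = 32.86/0.9141 = 35.9479 h.
Tank 1: C₁ = C_in(1 − e^(−t/τ₁)). Tank 2 (τ₁ ≠ τ₂): C₂ = C_in[1 − (τ₁ e^(−t/τ₁) − τ₂ e^(−t/τ₂))/(τ₁ − τ₂)].
At t = 77.56: e^(−t/τ₁) = 0.0763458, e^(−t/τ₂) = 0.115606.
C₂ = 3.018·[1 − (30.1499·0.0763458 − 35.9479·0.115606)/(-5.79805)] = 3.018·0.680240 = 2.05296 mol/L.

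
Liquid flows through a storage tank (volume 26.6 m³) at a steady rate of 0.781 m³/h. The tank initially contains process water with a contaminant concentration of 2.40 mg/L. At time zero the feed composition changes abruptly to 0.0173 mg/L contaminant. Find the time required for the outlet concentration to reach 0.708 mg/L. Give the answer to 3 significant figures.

Transient balance on the dissolved component: V dC/dt = Q(C_in − C), so τ = V/Q = 34.059 h.
C(t) = C_in + (C₀ − C_in) e^(−t/τ). Set C = 0.708 and solve for t:
e^(−t/τ) = (C − C_in)/(C₀ − C_in) = (0.708 − 0.0173)/(2.40 − 0.0173) = 0.28988
t = −τ ln(…) = 34.059 × 1.2383 = 42.175 h.

42.2 h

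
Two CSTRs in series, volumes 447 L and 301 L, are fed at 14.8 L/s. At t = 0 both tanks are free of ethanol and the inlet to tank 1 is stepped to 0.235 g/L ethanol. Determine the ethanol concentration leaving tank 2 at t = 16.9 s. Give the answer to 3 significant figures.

Time constants: τᵢ = Vᵢ/Q for each well-mixed tank.
τ₁ = 447/14.8 = 30.203 s; τ₂ = 301/14.8 = 20.338 s.
Solving the cascade with C₁(0)=C₂(0)=0 gives C₂(t) = C_in[1 − (τ₁ e^(−t/τ₁) − τ₂ e^(−t/τ₂))/(τ₁ − τ₂)].
At t = 16.9: e^(−t/τ₁) = 0.57146, e^(−t/τ₂) = 0.43563.
C₂ = 0.235·[1 − (30.203·0.57146 − 20.338·0.43563)/(9.8649)] = 0.235·0.14849 = 0.034895 g/L.

0.0349 g/L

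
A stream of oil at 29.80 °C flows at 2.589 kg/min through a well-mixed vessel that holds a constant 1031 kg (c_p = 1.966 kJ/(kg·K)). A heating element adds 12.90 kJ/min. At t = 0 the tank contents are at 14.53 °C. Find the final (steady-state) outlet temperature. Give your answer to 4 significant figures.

Heat balance on the well-mixed liquid: M c_p dT/dt = ṁ c_p (T_in − T) + 12.90.
At steady state dT/dt = 0 ⇒ T_ss = T_in + Q̇/(ṁ c_p) = 29.80 + 12.90/(2.589·1.966) = 32.3344 °C.

32.33 °C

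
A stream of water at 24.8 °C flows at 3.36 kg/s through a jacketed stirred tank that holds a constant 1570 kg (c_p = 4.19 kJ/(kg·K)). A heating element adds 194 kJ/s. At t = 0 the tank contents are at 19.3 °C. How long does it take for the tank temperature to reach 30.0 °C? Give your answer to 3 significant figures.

Heat balance on the well-mixed liquid: M c_p dT/dt = ṁ c_p (T_in − T) + 194.
τ = M/ṁ = 467.26 s; T_ss = T_in + Q̇/(ṁ c_p) = 38.580 °C.
T(t) = T_ss + (T₀ − T_ss) e^(−t/τ). Set T = 30.0:
e^(−t/τ) = (30.0 − 38.580)/(19.3 − 38.580) = 0.44502
t = −467.26 · ln(0.44502) = 378.31 s.

378 s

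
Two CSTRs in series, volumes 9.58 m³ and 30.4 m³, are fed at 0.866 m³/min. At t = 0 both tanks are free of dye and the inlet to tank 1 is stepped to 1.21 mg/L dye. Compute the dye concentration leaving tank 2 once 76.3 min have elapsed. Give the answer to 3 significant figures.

1.01 mg/L

Time constants: τᵢ = Vᵢ/Q for each well-mixed tank.
τ₁ = 9.58/0.866 = 11.062 min; τ₂ = 30.4/0.866 = 35.104 min.
Solving the cascade with C₁(0)=C₂(0)=0 gives C₂(t) = C_in[1 − (τ₁ e^(−t/τ₁) − τ₂ e^(−t/τ₂))/(τ₁ − τ₂)].
At t = 76.3: e^(−t/τ₁) = 0.0010105, e^(−t/τ₂) = 0.11377.
C₂ = 1.21·[1 − (11.062·0.0010105 − 35.104·0.11377)/(-24.042)] = 1.21·0.83434 = 1.0096 mg/L.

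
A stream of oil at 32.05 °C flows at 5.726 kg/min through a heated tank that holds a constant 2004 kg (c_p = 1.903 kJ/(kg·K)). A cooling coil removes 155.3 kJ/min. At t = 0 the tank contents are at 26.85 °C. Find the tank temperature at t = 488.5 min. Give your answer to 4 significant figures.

M c_p dT/dt = ṁ c_p (T_in − T) − Q̇.
Rearrange: dT/dt = (T_ss − T)/τ with τ = M/ṁ = 349.983 min and T_ss = T_in − Q̇/(ṁ c_p) = 17.7978 °C.
Solution: T(t) = T_ss + (T₀ − T_ss) e^(−t/τ).
T(488.5) = 17.7978 + (9.05218)·e^(−488.5/349.983) = 17.7978 + (9.05218)·0.247639 = 20.0395 °C.

20.04 °C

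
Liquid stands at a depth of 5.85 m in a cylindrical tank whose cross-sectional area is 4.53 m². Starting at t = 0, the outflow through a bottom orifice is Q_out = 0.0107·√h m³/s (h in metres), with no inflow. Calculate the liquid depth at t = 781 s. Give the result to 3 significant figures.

2.24 m

Accumulation of liquid (constant cross-section A): A dh/dt = −0.0107 √h.
This is separable: 2 d(√h)/dt = −0.0107/A, so √h = √h₀ − (0.0107/(2A)) t.
√h = √5.85 − 0.0107·781/(2·4.53) = 2.4187 − 0.92237 = 1.4963.
h = 1.4963² = 2.2389 m.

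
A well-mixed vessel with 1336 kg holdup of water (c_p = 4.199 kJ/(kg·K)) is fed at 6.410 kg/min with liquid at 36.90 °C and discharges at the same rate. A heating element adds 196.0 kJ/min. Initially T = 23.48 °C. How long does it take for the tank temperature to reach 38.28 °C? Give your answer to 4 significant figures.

M c_p dT/dt = ṁ c_p (T_in − T) + Q̇.
τ = M/ṁ = 208.424 min; T_ss = T_in + Q̇/(ṁ c_p) = 44.1820 °C.
T(t) = T_ss + (T₀ − T_ss) e^(−t/τ). Set T = 38.28:
e^(−t/τ) = (38.28 − 44.1820)/(23.48 − 44.1820) = 0.285094
t = −208.424 · ln(0.285094) = 261.559 min.

261.6 min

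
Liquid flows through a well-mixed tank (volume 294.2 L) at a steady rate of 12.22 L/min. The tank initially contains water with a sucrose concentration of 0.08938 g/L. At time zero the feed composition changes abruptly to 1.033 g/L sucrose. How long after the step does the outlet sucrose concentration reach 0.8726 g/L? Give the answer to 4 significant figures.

Accumulation = in − out for the solute gives V dC/dt = Q(C_in − C), so τ = V/Q = 24.0753 min.
C(t) = C_in + (C₀ − C_in) e^(−t/τ). Set C = 0.8726 and solve for t:
e^(−t/τ) = (C − C_in)/(C₀ − C_in) = (0.8726 − 1.033)/(0.08938 − 1.033) = 0.169984
t = −τ ln(…) = 24.0753 × 1.77205 = 42.6627 min.

42.66 min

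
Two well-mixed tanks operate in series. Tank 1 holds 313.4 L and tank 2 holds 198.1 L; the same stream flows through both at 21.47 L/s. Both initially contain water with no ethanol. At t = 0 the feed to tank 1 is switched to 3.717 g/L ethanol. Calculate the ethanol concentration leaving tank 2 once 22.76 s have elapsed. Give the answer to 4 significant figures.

Each tank obeys Vᵢ dCᵢ/dt = Q(Cᵢ₋₁ − Cᵢ), so τᵢ = Vᵢ/Q.
τ₁ = 313.4/21.47 = 14.5971 s; τ₂ = 198.1/21.47 = 9.22683 s.
Tank 1: C₁ = C_in(1 − e^(−t/τ₁)). Tank 2 (τ₁ ≠ τ₂): C₂ = C_in[1 − (τ₁ e^(−t/τ₁) − τ₂ e^(−t/τ₂))/(τ₁ − τ₂)].
At t = 22.76: e^(−t/τ₁) = 0.210302, e^(−t/τ₂) = 0.0848628.
C₂ = 3.717·[1 − (14.5971·0.210302 − 9.22683·0.0848628)/(5.37028)] = 3.717·0.574179 = 2.13422 g/L.

2.134 g/L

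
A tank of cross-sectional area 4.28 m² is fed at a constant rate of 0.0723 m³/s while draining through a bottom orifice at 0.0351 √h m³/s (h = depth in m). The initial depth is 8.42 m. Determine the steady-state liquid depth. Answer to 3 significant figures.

4.24 m

Level balance: A dh/dt = 0.0723 − 0.0351 √h. Setting dh/dt = 0:
Q_in = 0.0351 √h_ss ⇒ √h_ss = 0.0723/0.0351 = 2.0598.
h_ss = 2.0598² = 4.2429 m. (Since h₀ = 8.42 m > h_ss, the level will fall toward this value.)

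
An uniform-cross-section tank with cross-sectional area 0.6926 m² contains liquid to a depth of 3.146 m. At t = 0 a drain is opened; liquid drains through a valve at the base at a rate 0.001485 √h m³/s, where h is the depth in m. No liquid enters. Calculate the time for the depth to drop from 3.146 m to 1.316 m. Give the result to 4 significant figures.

584.4 s

A dh/dt = −Q_out = −0.001485 √h.
Separate and integrate: 2(√h − √h₀) = −(0.001485/A) t.
t = 2A(√h₀ − √h)/0.001485 = 2·0.6926·(√3.146 − √1.316)/0.001485
  = 1.38520 × (1.77370 − 1.14717) / 0.001485 = 584.420 s.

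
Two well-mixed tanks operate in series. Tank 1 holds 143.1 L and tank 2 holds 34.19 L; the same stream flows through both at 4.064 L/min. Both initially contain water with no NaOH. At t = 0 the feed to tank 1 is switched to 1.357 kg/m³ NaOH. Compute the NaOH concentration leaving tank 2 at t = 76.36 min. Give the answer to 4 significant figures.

1.153 kg/m³

Each tank obeys Vᵢ dCᵢ/dt = Q(Cᵢ₋₁ − Cᵢ), so τᵢ = Vᵢ/Q.
τ₁ = 143.1/4.064 = 35.2116 min; τ₂ = 34.19/4.064 = 8.41289 min.
Tank 1: C₁ = C_in(1 − e^(−t/τ₁)). Tank 2 (τ₁ ≠ τ₂): C₂ = C_in[1 − (τ₁ e^(−t/τ₁) − τ₂ e^(−t/τ₂))/(τ₁ − τ₂)].
At t = 76.36: e^(−t/τ₁) = 0.114337, e^(−t/τ₂) = 0.000114316.
C₂ = 1.357·[1 − (35.2116·0.114337 − 8.41289·0.000114316)/(26.7987)] = 1.357·0.849805 = 1.15319 kg/m³.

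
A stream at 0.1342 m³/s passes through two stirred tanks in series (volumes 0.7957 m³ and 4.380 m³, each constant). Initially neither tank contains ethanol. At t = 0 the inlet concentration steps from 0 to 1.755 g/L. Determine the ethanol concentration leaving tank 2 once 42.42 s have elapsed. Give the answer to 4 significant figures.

Each tank obeys Vᵢ dCᵢ/dt = Q(Cᵢ₋₁ − Cᵢ), so τᵢ = Vᵢ/Q.
τ₁ = 0.7957/0.1342 = 5.92921 s; τ₂ = 4.380/0.1342 = 32.6379 s.
Solving the cascade with C₁(0)=C₂(0)=0 gives C₂(t) = C_in[1 − (τ₁ e^(−t/τ₁) − τ₂ e^(−t/τ₂))/(τ₁ − τ₂)].
At t = 42.42: e^(−t/τ₁) = 0.000781410, e^(−t/τ₂) = 0.272609.
C₂ = 1.755·[1 − (5.92921·0.000781410 − 32.6379·0.272609)/(-26.7086)] = 1.755·0.667047 = 1.17067 g/L.

1.171 g/L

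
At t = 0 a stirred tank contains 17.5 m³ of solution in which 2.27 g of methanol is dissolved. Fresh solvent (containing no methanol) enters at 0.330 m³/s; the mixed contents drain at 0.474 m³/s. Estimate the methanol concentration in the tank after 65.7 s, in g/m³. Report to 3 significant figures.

0.0218 g/m³

Total volume: dV/dt = Q_in − Q_out = -0.14400 m³/s, so V(t) = 17.5 − 0.14400 t and V(65.7) = 8.0392 m³.
Solute balance: dm/dt = 0 − Q_out C = −Q_out m/V(t).
Separate: dm/m = −Q_out dt/V(t) ⇒ ln(m/m₀) = −(Q_out/(Q_in−Q_out)) ln(V/V₀).
m = m₀ (V₀/V)^(Q_out/(Q_in−Q_out)) = 2.27 × (17.5/8.0392)^(-3.2917) = 0.17540 g.
C = m/V = 0.17540/8.0392 = 0.021818 g/m³.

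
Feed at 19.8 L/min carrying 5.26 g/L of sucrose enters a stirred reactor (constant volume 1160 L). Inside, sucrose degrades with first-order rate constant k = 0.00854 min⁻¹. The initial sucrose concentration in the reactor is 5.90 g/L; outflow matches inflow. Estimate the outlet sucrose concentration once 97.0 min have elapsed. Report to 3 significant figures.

3.71 g/L

V dC/dt = Q(C_in − C) − k V C.
dC/dt = (Q/V) C_in − (Q/V + k) C; effective rate a = Q/V + k = 0.017069 + 0.00854 = 0.025609 min⁻¹.
C_ss = Q C_in/(Q + kV) = 3.5059 g/L; C(t) = C_ss + (C₀ − C_ss) e^(−a t).
C(97.0) = 3.5059 + (2.3941)·e^(−0.025609·97.0) = 3.5059 + (2.3941)·0.083403 = 3.7056 g/L.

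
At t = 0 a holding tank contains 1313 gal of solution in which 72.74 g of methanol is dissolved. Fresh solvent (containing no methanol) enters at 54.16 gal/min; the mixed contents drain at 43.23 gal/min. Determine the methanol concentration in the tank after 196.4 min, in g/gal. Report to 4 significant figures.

0.0004555 g/gal

Let m(t) be the amount of methanol. Volume: V(t) = V₀ + (Q_in − Q_out) t = 1313 + 10.9300 t; V(196.4) = 3459.65 gal.
Species balance (pure solvent in): dm/dt = −Q_out · m/V(t).
Separate: dm/m = −Q_out dt/V(t) ⇒ ln(m/m₀) = −(Q_out/(Q_in−Q_out)) ln(V/V₀).
m = m₀ (V₀/V)^(Q_out/(Q_in−Q_out)) = 72.74 × (1313/3459.65)^(3.95517) = 1.57604 g.
C = m/V = 1.57604/3459.65 = 0.000455547 g/gal.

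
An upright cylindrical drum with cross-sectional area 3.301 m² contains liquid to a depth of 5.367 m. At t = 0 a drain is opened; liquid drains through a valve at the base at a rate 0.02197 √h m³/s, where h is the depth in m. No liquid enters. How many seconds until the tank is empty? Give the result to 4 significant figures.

696.2 s

A dh/dt = −Q_out = −0.02197 √h.
∫ h^(−1/2) dh = −(0.02197/A) ∫ dt, giving 2√h = 2√h₀ − (0.02197/A) t.
Set h = 0: 2√h₀ = (0.02197/A) t_empty ⇒ t_empty = 2A√h₀/0.02197.
t_empty = 2·3.301·√5.367/0.02197 = 6.60200·2.31668/0.02197 = 696.164 s.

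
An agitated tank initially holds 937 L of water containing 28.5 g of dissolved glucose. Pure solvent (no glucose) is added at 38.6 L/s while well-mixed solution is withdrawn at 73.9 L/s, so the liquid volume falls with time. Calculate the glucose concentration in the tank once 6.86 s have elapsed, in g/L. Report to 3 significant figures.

Total volume: dV/dt = Q_in − Q_out = -35.300 L/s, so V(t) = 937 − 35.300 t and V(6.86) = 694.84 L.
No glucose enters, so dm/dt = −Q_out · (m/V).
Separate: dm/m = −Q_out dt/V(t) ⇒ ln(m/m₀) = −(Q_out/(Q_in−Q_out)) ln(V/V₀).
m = m₀ (V₀/V)^(Q_out/(Q_in−Q_out)) = 28.5 × (937/694.84)^(-2.0935) = 15.240 g.
C = m/V = 15.240/694.84 = 0.021934 g/L.

0.0219 g/L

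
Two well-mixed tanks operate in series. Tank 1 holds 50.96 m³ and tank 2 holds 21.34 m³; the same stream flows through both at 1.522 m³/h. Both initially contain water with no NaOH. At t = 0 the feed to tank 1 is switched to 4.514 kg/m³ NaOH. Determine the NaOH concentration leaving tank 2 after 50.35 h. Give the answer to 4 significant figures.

Time constants: τᵢ = Vᵢ/Q for each well-mixed tank.
τ₁ = 50.96/1.522 = 33.4823 h; τ₂ = 21.34/1.522 = 14.0210 h.
Solving the cascade with C₁(0)=C₂(0)=0 gives C₂(t) = C_in[1 − (τ₁ e^(−t/τ₁) − τ₂ e^(−t/τ₂))/(τ₁ − τ₂)].
At t = 50.35: e^(−t/τ₁) = 0.222288, e^(−t/τ₂) = 0.0275698.
C₂ = 4.514·[1 − (33.4823·0.222288 − 14.0210·0.0275698)/(19.4612)] = 4.514·0.637425 = 2.87734 kg/m³.

2.877 kg/m³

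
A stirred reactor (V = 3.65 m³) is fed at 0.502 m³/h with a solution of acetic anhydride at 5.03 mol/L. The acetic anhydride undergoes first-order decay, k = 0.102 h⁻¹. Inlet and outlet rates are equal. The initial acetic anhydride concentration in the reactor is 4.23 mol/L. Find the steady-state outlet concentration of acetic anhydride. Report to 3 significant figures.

Species balance: V dC/dt = Q C_in − Q C − k V C.
Steady state (dC/dt = 0): C_ss = Q C_in/(Q + kV) = C_in/(1 + kV/Q).
C_ss = 0.502·5.03/(0.502 + 0.102·3.65) = 2.5251/0.87430 = 2.8881 mol/L.

2.89 mol/L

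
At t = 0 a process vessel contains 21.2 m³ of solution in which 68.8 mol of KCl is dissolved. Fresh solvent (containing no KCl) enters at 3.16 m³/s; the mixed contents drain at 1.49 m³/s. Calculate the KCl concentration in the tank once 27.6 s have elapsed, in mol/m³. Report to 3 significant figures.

0.365 mol/m³

Let m(t) be the amount of KCl. Volume: V(t) = V₀ + (Q_in − Q_out) t = 21.2 + 1.6700 t; V(27.6) = 67.292 m³.
No KCl enters, so dm/dt = −Q_out · (m/V).
dm/m = −Q_out dt/(V₀ + 1.6700 t); integrating gives ln(m/m₀) = −(Q_out/(Q_in−Q_out)) ln(V/V₀).
m = m₀ (V₀/V)^(Q_out/(Q_in−Q_out)) = 68.8 × (21.2/67.292)^(0.89222) = 24.549 mol.
C = m/V = 24.549/67.292 = 0.36481 mol/m³.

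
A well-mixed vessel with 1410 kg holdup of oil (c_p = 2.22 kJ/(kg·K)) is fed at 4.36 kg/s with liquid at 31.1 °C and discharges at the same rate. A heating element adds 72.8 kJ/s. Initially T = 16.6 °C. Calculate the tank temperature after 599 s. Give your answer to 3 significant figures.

35.2 °C

Energy balance: M c_p dT/dt = ṁ c_p (T_in − T) + 72.8.
Rearrange: dT/dt = (T_ss − T)/τ with τ = M/ṁ = 323.39 s and T_ss = T_in + Q̇/(ṁ c_p) = 38.621 °C.
This is linear first-order; T(t) = T_ss + (T₀ − T_ss) e^(−t/τ).
T(599) = 38.621 + (-22.021)·e^(−599/323.39) = 38.621 + (-22.021)·0.15689 = 35.166 °C.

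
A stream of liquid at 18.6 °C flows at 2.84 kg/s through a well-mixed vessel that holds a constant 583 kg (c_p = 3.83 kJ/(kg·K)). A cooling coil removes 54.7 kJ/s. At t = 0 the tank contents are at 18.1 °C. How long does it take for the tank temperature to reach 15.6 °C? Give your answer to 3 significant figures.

165 s

Energy balance: M c_p dT/dt = ṁ c_p (T_in − T) − 54.7.
τ = M/ṁ = 205.28 s; T_ss = T_in − Q̇/(ṁ c_p) = 13.571 °C.
T(t) = T_ss + (T₀ − T_ss) e^(−t/τ). Set T = 15.6:
e^(−t/τ) = (15.6 − 13.571)/(18.1 − 13.571) = 0.44799
t = −205.28 · ln(0.44799) = 164.84 s.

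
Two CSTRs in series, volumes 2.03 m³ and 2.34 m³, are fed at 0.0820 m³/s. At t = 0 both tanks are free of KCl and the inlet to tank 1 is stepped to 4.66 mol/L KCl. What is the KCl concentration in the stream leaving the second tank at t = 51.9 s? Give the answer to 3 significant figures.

2.70 mol/L

Each tank obeys Vᵢ dCᵢ/dt = Q(Cᵢ₋₁ − Cᵢ), so τᵢ = Vᵢ/Q.
τ₁ = 2.03/0.0820 = 24.756 s; τ₂ = 2.34/0.0820 = 28.537 s.
Tank 1: C₁ = C_in(1 − e^(−t/τ₁)). Tank 2 (τ₁ ≠ τ₂): C₂ = C_in[1 − (τ₁ e^(−t/τ₁) − τ₂ e^(−t/τ₂))/(τ₁ − τ₂)].
At t = 51.9: e^(−t/τ₁) = 0.12289, e^(−t/τ₂) = 0.16223.
C₂ = 4.66·[1 − (24.756·0.12289 − 28.537·0.16223)/(-3.7805)] = 4.66·0.58014 = 2.7034 mol/L.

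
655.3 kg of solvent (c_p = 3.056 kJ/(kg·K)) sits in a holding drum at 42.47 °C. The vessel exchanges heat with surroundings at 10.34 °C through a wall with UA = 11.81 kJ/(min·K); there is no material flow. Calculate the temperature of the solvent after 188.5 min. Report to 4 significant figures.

20.91 °C

Heat balance on the well-mixed liquid: M c_p dT/dt = −UA(T − T_amb).
dT/dt = (T_ss − T)/τ with T_ss = T_amb = 10.3400 °C, τ = M c_p/UA = 655.3·3.056/11.81 = 169.568 min.
This is linear first-order; T(t) = T_ss + (T₀ − T_ss) e^(−t/τ).
T(188.5) = 10.3400 + (32.1300)·0.329016 = 20.9113 °C.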